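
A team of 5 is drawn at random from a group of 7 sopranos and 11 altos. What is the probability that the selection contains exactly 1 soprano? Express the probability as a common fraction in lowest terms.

55/204

The sample space is all 5-subsets of the 18: C(18,5) = 8568.
Selections with exactly 1 soprano: choose 1 of the 7 sopranos and 4 of the 11 altos, C(7,1)·C(11,4) = 7·330 = 2310.
Probability = 2310/8568 = 55/204.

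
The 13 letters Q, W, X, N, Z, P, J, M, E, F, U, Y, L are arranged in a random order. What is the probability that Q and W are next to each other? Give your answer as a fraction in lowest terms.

There are 13! = 6227020800 arrangements.
Treat Q and W as a block: 12! arrangements of the blocks × 2 orders within the block = 2·479001600 = 958003200.
Probability = 958003200/6227020800 = 2/13.

2/13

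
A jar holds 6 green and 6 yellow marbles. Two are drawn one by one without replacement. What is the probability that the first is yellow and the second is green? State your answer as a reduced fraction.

3/11

Multiply the conditional probabilities at each draw: 6/12 · 6/11 = 36/132 = 3/11.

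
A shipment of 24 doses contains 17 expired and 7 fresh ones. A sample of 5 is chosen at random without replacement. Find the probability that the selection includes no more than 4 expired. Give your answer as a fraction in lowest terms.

Total selections: C(24,5) = 42504.
The complement is exactly 5 expired: C(17,5)·C(7,0) = 6188.
Probability = 1 − 6188/42504 = 36316/42504 = 1297/1518.

1297/1518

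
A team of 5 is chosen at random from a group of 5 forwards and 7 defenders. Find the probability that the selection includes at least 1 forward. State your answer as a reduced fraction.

Total selections: C(12,5) = 792.
The complement is all 5 are defenders: C(7,5) = 21.
Probability = 1 − 21/792 = 771/792 = 257/264.

257/264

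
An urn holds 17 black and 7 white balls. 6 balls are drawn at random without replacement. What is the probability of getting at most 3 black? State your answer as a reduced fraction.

There are C(24,6) = 134596 ways to choose the 6.
Count the complement (more than 3 black): C(17,4)·C(7,2) + C(17,5)·C(7,1) + C(17,6)·C(7,0) = 49980 + 43316 + 12376 = 105672.
Probability = 1 − 105672/134596 = 28924/134596 = 1033/4807.

1033/4807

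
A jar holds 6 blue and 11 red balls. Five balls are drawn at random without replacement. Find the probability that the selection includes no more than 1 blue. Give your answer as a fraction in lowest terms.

There are C(17,5) = 6188 ways to choose the 5.
Favorable selections (no more than 1 blue): C(6,0)·C(11,5) + C(6,1)·C(11,4) = 462 + 1980 = 2442.
Probability = 2442/6188 = 1221/3094.

1221/3094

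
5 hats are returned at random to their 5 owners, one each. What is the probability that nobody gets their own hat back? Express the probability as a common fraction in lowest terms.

11/30

There are 5! = 120 assignments.
By inclusion-exclusion, assignments with no fixed points: C(5,0)·5! − C(5,1)·4! + C(5,2)·3! − C(5,3)·2! + C(5,4)·1! − C(5,5)·0! = 44.
Probability = 44/120 = 11/30.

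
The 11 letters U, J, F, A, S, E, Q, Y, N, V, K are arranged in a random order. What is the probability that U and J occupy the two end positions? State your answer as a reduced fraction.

1/55

There are 11! = 39916800 arrangements.
Place U and J at the ends in 2 ways, arrange the remaining 9 in 9! = 362880 ways: 2·362880 = 725760.
Probability = 725760/39916800 = 1/55.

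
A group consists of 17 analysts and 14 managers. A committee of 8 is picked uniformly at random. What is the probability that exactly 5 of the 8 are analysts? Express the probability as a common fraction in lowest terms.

The sample space is all 8-subsets of the 31: C(31,8) = 7888725.
Selections with exactly 5 analysts: choose 5 of the 17 analysts and 3 of the 14 managers, C(17,5)·C(14,3) = 6188·364 = 2252432.
Probability = 2252432/7888725 = 173264/606825.

173264/606825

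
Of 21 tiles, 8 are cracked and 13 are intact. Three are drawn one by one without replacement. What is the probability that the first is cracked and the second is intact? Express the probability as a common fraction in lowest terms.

26/105

Multiply the conditional probabilities at each draw: 8/21 · 13/20 = 104/420 = 26/105.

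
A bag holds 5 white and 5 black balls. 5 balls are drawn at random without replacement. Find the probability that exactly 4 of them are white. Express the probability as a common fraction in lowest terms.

Total number of selections: C(10,5) = 252.
Selections with exactly 4 white: choose 4 of the 5 white and 1 of the 5 black, C(5,4)·C(5,1) = 5·5 = 25.
Probability = 25/252.

25/252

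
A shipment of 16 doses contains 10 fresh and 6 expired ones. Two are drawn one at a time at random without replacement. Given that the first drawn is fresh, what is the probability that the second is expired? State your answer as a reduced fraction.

2/5

After removing one fresh, 15 remain: 9 fresh and 6 expired.
So the probability the next is expired is 6/15 = 2/5.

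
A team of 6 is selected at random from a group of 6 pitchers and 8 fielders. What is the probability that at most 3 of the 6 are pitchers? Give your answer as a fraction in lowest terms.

Total selections: C(14,6) = 3003.
Favorable selections (at most 3 pitchers): C(6,0)·C(8,6) + C(6,1)·C(8,5) + C(6,2)·C(8,4) + C(6,3)·C(8,3) = 28 + 336 + 1050 + 1120 = 2534.
Probability = 2534/3003 = 362/429.

362/429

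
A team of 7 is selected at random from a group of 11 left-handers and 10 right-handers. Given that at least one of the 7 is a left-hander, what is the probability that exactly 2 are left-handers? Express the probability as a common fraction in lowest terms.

Work in counts. Selections with at least one left-hander: C(21,7) − C(10,7) = 116280 − 120 = 116160.
Of those, selections where exactly 2 are left-handers: C(11,2)·C(10,5) = 55·252 = 13860.
Conditional probability = 13860/116160 = 21/176.

21/176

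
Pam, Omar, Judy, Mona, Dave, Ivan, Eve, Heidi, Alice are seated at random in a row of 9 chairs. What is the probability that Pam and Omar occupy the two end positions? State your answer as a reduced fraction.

There are 9! = 362880 arrangements.
Place Pam and Omar at the ends in 2 ways, arrange the remaining 7 in 7! = 5040 ways: 2·5040 = 10080.
Probability = 10080/362880 = 1/36.

1/36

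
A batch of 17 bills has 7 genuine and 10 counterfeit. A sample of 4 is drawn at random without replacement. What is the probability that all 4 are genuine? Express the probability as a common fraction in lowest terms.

There are C(17,4) = 2380 possible selections.
Selections with all genuine: C(7,4) = 35.
Probability = 35/2380 = 1/68.

1/68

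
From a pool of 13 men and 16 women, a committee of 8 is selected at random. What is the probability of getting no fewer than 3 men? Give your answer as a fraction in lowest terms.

24517/30015

Total selections: C(29,8) = 4292145.
Count the complement (fewer than 3 men): C(13,0)·C(16,8) + C(13,1)·C(16,7) + C(13,2)·C(16,6) = 12870 + 148720 + 624624 = 786214.
Probability = 1 − 786214/4292145 = 3505931/4292145 = 24517/30015.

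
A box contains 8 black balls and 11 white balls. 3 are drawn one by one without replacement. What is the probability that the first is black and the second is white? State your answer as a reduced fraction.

44/171

Multiply the conditional probabilities at each draw: 8/19 · 11/18 = 88/342 = 44/171.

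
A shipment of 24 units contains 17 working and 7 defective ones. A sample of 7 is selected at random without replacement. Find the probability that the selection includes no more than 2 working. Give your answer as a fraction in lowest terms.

124/14421

Total selections: C(24,7) = 346104.
Favorable selections (no more than 2 working): C(17,0)·C(7,7) + C(17,1)·C(7,6) + C(17,2)·C(7,5) = 1 + 119 + 2856 = 2976.
Probability = 2976/346104 = 124/14421.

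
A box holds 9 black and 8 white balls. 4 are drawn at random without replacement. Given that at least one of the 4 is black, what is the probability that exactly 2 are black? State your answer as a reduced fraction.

24/55

Work in counts. Selections with at least one black: C(17,4) − C(8,4) = 2380 − 70 = 2310.
Of those, selections where exactly 2 are black: C(9,2)·C(8,2) = 36·28 = 1008.
Conditional probability = 1008/2310 = 24/55.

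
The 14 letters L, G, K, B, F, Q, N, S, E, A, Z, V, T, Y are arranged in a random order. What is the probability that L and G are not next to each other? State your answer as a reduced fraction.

6/7

There are 14! = 87178291200 arrangements.
Arrangements with L and G adjacent: 2·13! = 12454041600.
So not adjacent: 87178291200 − 12454041600 = 74724249600, probability 74724249600/87178291200 = 6/7.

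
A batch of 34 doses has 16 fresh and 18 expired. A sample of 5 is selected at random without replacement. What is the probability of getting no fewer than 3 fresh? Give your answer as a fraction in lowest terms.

301/682

Total selections: C(34,5) = 278256.
Favorable selections (no fewer than 3 fresh): C(16,3)·C(18,2) + C(16,4)·C(18,1) + C(16,5)·C(18,0) = 85680 + 32760 + 4368 = 122808.
Probability = 122808/278256 = 301/682.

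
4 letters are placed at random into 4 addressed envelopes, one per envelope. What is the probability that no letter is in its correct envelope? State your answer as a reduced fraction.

There are 4! = 24 assignments.
By inclusion-exclusion, assignments with no fixed points: C(4,0)·4! − C(4,1)·3! + C(4,2)·2! − C(4,3)·1! + C(4,4)·0! = 9.
Probability = 9/24 = 3/8.

3/8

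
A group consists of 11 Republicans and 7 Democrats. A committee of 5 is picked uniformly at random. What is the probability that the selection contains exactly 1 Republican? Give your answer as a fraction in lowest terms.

There are C(18,5) = 8568 ways to choose 5 from 18.
Selections with exactly 1 Republican: choose 1 of the 11 Republicans and 4 of the 7 Democrats, C(11,1)·C(7,4) = 11·35 = 385.
Probability = 385/8568 = 55/1224.

55/1224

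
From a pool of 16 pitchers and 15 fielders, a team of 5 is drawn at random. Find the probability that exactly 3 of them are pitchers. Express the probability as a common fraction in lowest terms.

The sample space is all 5-subsets of the 31: C(31,5) = 169911.
Selections with exactly 3 pitchers: choose 3 of the 16 pitchers and 2 of the 15 fielders, C(16,3)·C(15,2) = 560·105 = 58800.
Probability = 58800/169911 = 2800/8091.

2800/8091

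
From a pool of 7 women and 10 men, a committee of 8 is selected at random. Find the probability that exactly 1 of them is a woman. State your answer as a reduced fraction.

Total number of selections: C(17,8) = 24310.
Selections with exactly 1 woman: choose 1 of the 7 women and 7 of the 10 men, C(7,1)·C(10,7) = 7·120 = 840.
Probability = 840/24310 = 84/2431.

84/2431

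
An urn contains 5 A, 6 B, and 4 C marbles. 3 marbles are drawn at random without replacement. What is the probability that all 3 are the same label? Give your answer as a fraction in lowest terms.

34/455

There are C(15,3) = 455 ways to draw 3 marbles.
All same label: C(5,3) + C(6,3) + C(4,3) = 10 + 20 + 4 = 34.
Probability = 34/455.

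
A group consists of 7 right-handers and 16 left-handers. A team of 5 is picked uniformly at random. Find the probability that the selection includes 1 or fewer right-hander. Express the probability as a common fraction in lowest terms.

2444/4807

There are C(23,5) = 33649 ways to choose the 5.
Favorable selections (1 or fewer right-hander): C(7,0)·C(16,5) + C(7,1)·C(16,4) = 4368 + 12740 = 17108.
Probability = 17108/33649 = 2444/4807.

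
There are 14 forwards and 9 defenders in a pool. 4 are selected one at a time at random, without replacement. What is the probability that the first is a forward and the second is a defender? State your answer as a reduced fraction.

Multiply the conditional probabilities at each draw: 14/23 · 9/22 = 126/506 = 63/253.

63/253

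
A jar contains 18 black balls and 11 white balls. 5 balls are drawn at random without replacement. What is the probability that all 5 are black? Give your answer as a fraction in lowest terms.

136/1885

There are C(29,5) = 118755 possible selections.
Selections with all black: C(18,5) = 8568.
Probability = 8568/118755 = 136/1885.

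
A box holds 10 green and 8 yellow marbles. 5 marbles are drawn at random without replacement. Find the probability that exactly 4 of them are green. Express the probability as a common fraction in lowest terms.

The sample space is all 5-subsets of the 18: C(18,5) = 8568.
Selections with exactly 4 green: choose 4 of the 10 green and 1 of the 8 yellow, C(10,4)·C(8,1) = 210·8 = 1680.
Probability = 1680/8568 = 10/51.

10/51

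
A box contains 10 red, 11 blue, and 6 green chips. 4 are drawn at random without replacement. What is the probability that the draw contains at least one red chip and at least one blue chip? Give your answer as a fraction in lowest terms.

There are C(27,4) = 17550 possible draws.
By inclusion-exclusion on the complements, draws missing all red or all blue: C(17,4) + C(16,4) − C(6,4) = 2380 + 1820 − 15 = 4185.
So draws with at least one of each: 17550 − 4185 = 13365, probability 13365/17550 = 99/130.

99/130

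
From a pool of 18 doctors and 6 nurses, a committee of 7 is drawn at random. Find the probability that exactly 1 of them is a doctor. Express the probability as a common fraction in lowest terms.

There are C(24,7) = 346104 ways to choose 7 from 24.
Selections with exactly 1 doctor: choose 1 of the 18 doctors and 6 of the 6 nurses, C(18,1)·C(6,6) = 18·1 = 18.
Probability = 18/346104 = 1/19228.

1/19228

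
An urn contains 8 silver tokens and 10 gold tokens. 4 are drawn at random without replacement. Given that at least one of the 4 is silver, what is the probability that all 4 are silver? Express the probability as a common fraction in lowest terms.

7/285

Work in counts. Selections with at least one silver: C(18,4) − C(10,4) = 3060 − 210 = 2850.
Of those, selections where all 4 are silver: C(8,4) = 70.
Conditional probability = 70/2850 = 7/285.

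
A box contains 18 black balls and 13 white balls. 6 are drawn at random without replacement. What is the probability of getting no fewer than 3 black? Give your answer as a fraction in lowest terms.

15436/18879

Total selections: C(31,6) = 736281.
Count the complement (fewer than 3 black): C(18,0)·C(13,6) + C(18,1)·C(13,5) + C(18,2)·C(13,4) = 1716 + 23166 + 109395 = 134277.
Probability = 1 − 134277/736281 = 602004/736281 = 15436/18879.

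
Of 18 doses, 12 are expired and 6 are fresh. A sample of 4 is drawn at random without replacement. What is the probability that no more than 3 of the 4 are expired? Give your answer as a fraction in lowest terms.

57/68

Total selections: C(18,4) = 3060.
Favorable selections (no more than 3 expired): C(12,0)·C(6,4) + C(12,1)·C(6,3) + C(12,2)·C(6,2) + C(12,3)·C(6,1) = 15 + 240 + 990 + 1320 = 2565.
Probability = 2565/3060 = 57/68.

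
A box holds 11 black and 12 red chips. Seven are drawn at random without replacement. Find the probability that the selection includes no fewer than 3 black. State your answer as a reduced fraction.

5777/7429

There are C(23,7) = 245157 ways to choose the 7.
Count the complement (fewer than 3 black): C(11,0)·C(12,7) + C(11,1)·C(12,6) + C(11,2)·C(12,5) = 792 + 10164 + 43560 = 54516.
Probability = 1 − 54516/245157 = 190641/245157 = 5777/7429.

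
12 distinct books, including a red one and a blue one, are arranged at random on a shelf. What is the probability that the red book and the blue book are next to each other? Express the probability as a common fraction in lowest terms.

1/6

There are 12! = 479001600 arrangements.
Treat the red book and the blue book as a block: 11! arrangements of the blocks × 2 orders within the block = 2·39916800 = 79833600.
Probability = 79833600/479001600 = 1/6.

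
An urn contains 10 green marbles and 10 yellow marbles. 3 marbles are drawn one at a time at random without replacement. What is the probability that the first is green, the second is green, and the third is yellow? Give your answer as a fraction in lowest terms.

Multiply the conditional probabilities at each draw: 10/20 · 9/19 · 10/18 = 900/6840 = 5/38.

5/38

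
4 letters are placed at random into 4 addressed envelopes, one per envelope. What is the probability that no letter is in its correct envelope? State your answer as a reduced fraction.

3/8

There are 4! = 24 assignments.
By inclusion-exclusion, assignments with no fixed points: C(4,0)·4! − C(4,1)·3! + C(4,2)·2! − C(4,3)·1! + C(4,4)·0! = 9.
Probability = 9/24 = 3/8.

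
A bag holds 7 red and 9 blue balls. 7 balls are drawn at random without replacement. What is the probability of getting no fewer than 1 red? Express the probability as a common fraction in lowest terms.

2851/2860

Total selections: C(16,7) = 11440.
Favorable selections (no fewer than 1 red): C(7,1)·C(9,6) + C(7,2)·C(9,5) + C(7,3)·C(9,4) + C(7,4)·C(9,3) + C(7,5)·C(9,2) + C(7,6)·C(9,1) + C(7,7)·C(9,0) = 588 + 2646 + 4410 + 2940 + 756 + 63 + 1 = 11404.
Probability = 11404/11440 = 2851/2860.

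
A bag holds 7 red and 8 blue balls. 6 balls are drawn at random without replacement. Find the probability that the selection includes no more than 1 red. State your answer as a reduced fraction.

12/143

There are C(15,6) = 5005 ways to choose the 6.
Favorable selections (no more than 1 red): C(7,0)·C(8,6) + C(7,1)·C(8,5) = 28 + 392 = 420.
Probability = 420/5005 = 12/143.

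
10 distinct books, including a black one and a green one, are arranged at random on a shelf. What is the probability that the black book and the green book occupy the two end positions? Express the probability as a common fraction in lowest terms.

1/45

There are 10! = 3628800 arrangements.
Place the black book and the green book at the ends in 2 ways, arrange the remaining 8 in 8! = 40320 ways: 2·40320 = 80640.
Probability = 80640/3628800 = 1/45.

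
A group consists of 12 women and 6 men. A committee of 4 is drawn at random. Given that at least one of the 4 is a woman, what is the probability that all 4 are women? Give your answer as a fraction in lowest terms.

33/203

Work in counts. Selections with at least one woman: C(18,4) − C(6,4) = 3060 − 15 = 3045.
Of those, selections where all 4 are women: C(12,4) = 495.
Conditional probability = 495/3045 = 33/203.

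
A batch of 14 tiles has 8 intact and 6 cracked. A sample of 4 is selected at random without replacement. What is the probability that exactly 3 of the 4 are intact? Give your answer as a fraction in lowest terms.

48/143

There are C(14,4) = 1001 ways to choose 4 from 14.
Selections with exactly 3 intact: choose 3 of the 8 intact and 1 of the 6 cracked, C(8,3)·C(6,1) = 56·6 = 336.
Probability = 336/1001 = 48/143.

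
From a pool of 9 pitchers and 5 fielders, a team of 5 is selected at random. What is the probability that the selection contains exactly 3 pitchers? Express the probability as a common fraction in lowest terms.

60/143

There are C(14,5) = 2002 ways to choose 5 from 14.
Selections with exactly 3 pitchers: choose 3 of the 9 pitchers and 2 of the 5 fielders, C(9,3)·C(5,2) = 84·10 = 840.
Probability = 840/2002 = 60/143.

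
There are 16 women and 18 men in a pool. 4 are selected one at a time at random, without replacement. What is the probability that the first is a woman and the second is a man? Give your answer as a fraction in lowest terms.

Multiply the conditional probabilities at each draw: 16/34 · 18/33 = 288/1122 = 48/187.

48/187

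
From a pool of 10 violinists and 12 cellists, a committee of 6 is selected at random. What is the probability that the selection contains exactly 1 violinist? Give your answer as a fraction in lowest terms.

The sample space is all 6-subsets of the 22: C(22,6) = 74613.
Selections with exactly 1 violinist: choose 1 of the 10 violinists and 5 of the 12 cellists, C(10,1)·C(12,5) = 10·792 = 7920.
Probability = 7920/74613 = 240/2261.

240/2261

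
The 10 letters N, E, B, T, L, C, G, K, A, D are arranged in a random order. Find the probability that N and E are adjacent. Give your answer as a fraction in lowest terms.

There are 10! = 3628800 arrangements.
Treat N and E as a block: 9! arrangements of the blocks × 2 orders within the block = 2·362880 = 725760.
Probability = 725760/3628800 = 1/5.

1/5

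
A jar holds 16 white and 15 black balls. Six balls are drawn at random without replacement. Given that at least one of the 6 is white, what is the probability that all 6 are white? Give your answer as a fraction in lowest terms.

22/2009

Work in counts. Selections with at least one white: C(31,6) − C(15,6) = 736281 − 5005 = 731276.
Of those, selections where all 6 are white: C(16,6) = 8008.
Conditional probability = 8008/731276 = 22/2009.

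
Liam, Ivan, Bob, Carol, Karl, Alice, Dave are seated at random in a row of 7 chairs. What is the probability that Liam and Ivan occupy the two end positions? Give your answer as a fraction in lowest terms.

There are 7! = 5040 arrangements.
Place Liam and Ivan at the ends in 2 ways, arrange the remaining 5 in 5! = 120 ways: 2·120 = 240.
Probability = 240/5040 = 1/21.

1/21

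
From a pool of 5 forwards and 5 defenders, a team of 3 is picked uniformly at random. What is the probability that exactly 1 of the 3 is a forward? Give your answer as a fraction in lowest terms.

The sample space is all 3-subsets of the 10: C(10,3) = 120.
Selections with exactly 1 forward: choose 1 of the 5 forwards and 2 of the 5 defenders, C(5,1)·C(5,2) = 5·10 = 50.
Probability = 50/120 = 5/12.

5/12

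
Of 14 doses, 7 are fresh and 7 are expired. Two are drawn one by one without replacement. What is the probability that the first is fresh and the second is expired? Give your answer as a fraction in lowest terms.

Multiply the conditional probabilities at each draw: 7/14 · 7/13 = 49/182 = 7/26.

7/26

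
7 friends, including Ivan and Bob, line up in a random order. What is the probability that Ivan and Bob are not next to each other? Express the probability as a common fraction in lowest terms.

There are 7! = 5040 arrangements.
Arrangements with Ivan and Bob adjacent: 2·6! = 1440.
So not adjacent: 5040 − 1440 = 3600, probability 3600/5040 = 5/7.

5/7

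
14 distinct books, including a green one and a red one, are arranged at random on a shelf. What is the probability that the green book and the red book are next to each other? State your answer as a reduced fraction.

There are 14! = 87178291200 arrangements.
Treat the green book and the red book as a block: 13! arrangements of the blocks × 2 orders within the block = 2·6227020800 = 12454041600.
Probability = 12454041600/87178291200 = 1/7.

1/7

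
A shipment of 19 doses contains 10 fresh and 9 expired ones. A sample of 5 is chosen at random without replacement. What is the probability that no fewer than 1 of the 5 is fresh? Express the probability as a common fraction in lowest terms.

639/646

There are C(19,5) = 11628 ways to choose the 5.
Favorable selections (no fewer than 1 fresh): C(10,1)·C(9,4) + C(10,2)·C(9,3) + C(10,3)·C(9,2) + C(10,4)·C(9,1) + C(10,5)·C(9,0) = 1260 + 3780 + 4320 + 1890 + 252 = 11502.
Probability = 11502/11628 = 639/646.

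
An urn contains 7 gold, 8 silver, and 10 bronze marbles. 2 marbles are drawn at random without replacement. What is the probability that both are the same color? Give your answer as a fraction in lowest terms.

47/150

There are C(25,2) = 300 ways to draw 2 marbles.
All same color: C(7,2) + C(8,2) + C(10,2) = 21 + 28 + 45 = 94.
Probability = 94/300 = 47/150.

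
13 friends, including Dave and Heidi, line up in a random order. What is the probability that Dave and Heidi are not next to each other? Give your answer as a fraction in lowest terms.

11/13

There are 13! = 6227020800 arrangements.
Arrangements with Dave and Heidi adjacent: 2·12! = 958003200.
So not adjacent: 6227020800 − 958003200 = 5269017600, probability 5269017600/6227020800 = 11/13.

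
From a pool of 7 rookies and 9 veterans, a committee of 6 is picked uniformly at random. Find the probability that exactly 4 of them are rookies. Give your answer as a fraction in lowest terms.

45/286

The sample space is all 6-subsets of the 16: C(16,6) = 8008.
Selections with exactly 4 rookies: choose 4 of the 7 rookies and 2 of the 9 veterans, C(7,4)·C(9,2) = 35·36 = 1260.
Probability = 1260/8008 = 45/286.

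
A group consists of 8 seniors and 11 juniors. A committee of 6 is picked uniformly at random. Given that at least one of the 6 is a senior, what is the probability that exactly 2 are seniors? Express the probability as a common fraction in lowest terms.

Work in counts. Selections with at least one senior: C(19,6) − C(11,6) = 27132 − 462 = 26670.
Of those, selections where exactly 2 are seniors: C(8,2)·C(11,4) = 28·330 = 9240.
Conditional probability = 9240/26670 = 44/127.

44/127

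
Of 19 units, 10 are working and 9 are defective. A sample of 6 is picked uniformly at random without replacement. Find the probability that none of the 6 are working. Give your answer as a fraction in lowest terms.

1/323

There are C(19,6) = 27132 possible selections.
Selections with no working (all defective): C(9,6) = 84.
Probability = 84/27132 = 1/323.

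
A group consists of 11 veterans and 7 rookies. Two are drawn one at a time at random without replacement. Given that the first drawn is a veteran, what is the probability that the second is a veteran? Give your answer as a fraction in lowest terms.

10/17

After removing one veteran, 17 remain: 10 veterans and 7 rookies.
So the probability the next is a veteran is 10/17.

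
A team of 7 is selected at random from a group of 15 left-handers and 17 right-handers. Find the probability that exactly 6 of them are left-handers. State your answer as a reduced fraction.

Total number of selections: C(32,7) = 3365856.
Selections with exactly 6 left-handers: choose 6 of the 15 left-handers and 1 of the 17 right-handers, C(15,6)·C(17,1) = 5005·17 = 85085.
Probability = 85085/3365856 = 6545/258912.

6545/258912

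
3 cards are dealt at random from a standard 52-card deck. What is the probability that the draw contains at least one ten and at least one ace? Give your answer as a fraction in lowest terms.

There are C(52,3) = 22100 possible draws.
By inclusion-exclusion on the complements, draws missing all tens or all aces: C(48,3) + C(48,3) − C(44,3) = 17296 + 17296 − 13244 = 21348.
So draws with at least one of each: 22100 − 21348 = 752, probability 752/22100 = 188/5525.

188/5525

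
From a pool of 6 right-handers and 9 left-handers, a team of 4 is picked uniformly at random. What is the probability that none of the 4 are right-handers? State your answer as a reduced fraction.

6/65

There are C(15,4) = 1365 possible selections.
Selections with no right-handers (all left-handers): C(9,4) = 126.
Probability = 126/1365 = 6/65.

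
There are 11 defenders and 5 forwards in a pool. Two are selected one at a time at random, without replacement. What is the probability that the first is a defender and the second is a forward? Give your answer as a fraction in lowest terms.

11/48

Multiply the conditional probabilities at each draw: 11/16 · 5/15 = 55/240 = 11/48.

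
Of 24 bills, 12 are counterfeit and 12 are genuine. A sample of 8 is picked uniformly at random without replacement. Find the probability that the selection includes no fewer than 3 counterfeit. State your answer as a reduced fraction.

There are C(24,8) = 735471 ways to choose the 8.
Favorable selections (no fewer than 3 counterfeit): C(12,3)·C(12,5) + C(12,4)·C(12,4) + C(12,5)·C(12,3) + C(12,6)·C(12,2) + C(12,7)·C(12,1) + C(12,8)·C(12,0) = 174240 + 245025 + 174240 + 60984 + 9504 + 495 = 664488.
Probability = 664488/735471 = 6712/7429.

6712/7429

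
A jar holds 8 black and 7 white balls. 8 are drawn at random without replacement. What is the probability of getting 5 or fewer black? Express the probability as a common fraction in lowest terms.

386/429

Total selections: C(15,8) = 6435.
Count the complement (more than 5 black): C(8,6)·C(7,2) + C(8,7)·C(7,1) + C(8,8)·C(7,0) = 588 + 56 + 1 = 645.
Probability = 1 − 645/6435 = 5790/6435 = 386/429.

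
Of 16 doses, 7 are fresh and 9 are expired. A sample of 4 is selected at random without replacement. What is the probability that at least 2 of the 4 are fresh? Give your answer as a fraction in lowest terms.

79/130

There are C(16,4) = 1820 ways to choose the 4.
Count the complement (fewer than 2 fresh): C(7,0)·C(9,4) + C(7,1)·C(9,3) = 126 + 588 = 714.
Probability = 1 − 714/1820 = 1106/1820 = 79/130.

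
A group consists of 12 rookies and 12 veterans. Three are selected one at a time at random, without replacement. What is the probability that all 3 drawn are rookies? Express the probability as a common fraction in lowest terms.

Multiply the conditional probabilities at each draw: 12/24 · 11/23 · 10/22 = 1320/12144 = 5/46.

5/46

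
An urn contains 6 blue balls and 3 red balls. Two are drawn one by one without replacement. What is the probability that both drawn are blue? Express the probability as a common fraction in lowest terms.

5/12

Multiply the conditional probabilities at each draw: 6/9 · 5/8 = 30/72 = 5/12.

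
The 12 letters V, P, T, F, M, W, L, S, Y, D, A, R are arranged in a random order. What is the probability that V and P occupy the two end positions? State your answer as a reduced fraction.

There are 12! = 479001600 arrangements.
Place V and P at the ends in 2 ways, arrange the remaining 10 in 10! = 3628800 ways: 2·3628800 = 7257600.
Probability = 7257600/479001600 = 1/66.

1/66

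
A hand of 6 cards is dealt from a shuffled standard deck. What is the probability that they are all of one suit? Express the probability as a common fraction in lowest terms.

66/195755

There are C(52,6) = 20358520 possible 6-card hands.
Hands of one suit: 4 suits × C(13,6) = 4·1716 = 6864.
Probability = 6864/20358520 = 66/195755.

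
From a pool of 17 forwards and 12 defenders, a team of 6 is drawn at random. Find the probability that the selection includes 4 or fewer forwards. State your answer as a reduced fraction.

1067/1305

Total selections: C(29,6) = 475020.
Count the complement (more than 4 forwards): C(17,5)·C(12,1) + C(17,6)·C(12,0) = 74256 + 12376 = 86632.
Probability = 1 − 86632/475020 = 388388/475020 = 1067/1305.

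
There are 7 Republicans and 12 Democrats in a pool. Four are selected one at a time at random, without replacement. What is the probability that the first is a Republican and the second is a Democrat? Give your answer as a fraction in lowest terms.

Multiply the conditional probabilities at each draw: 7/19 · 12/18 = 84/342 = 14/57.

14/57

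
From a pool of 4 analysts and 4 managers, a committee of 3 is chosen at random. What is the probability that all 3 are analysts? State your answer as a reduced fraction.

1/14

There are C(8,3) = 56 possible selections.
Selections with all analysts: C(4,3) = 4.
Probability = 4/56 = 1/14.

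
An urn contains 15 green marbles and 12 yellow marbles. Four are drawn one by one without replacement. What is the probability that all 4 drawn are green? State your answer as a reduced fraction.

7/90

Multiply the conditional probabilities at each draw: 15/27 · 14/26 · 13/25 · 12/24 = 32760/421200 = 7/90.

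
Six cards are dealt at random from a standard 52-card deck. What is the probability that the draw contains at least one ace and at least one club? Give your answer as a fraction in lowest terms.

6772177/20358520

There are C(52,6) = 20358520 possible draws.
By inclusion-exclusion on the complements, draws missing all aces or all clubs: C(48,6) + C(39,6) − C(36,6) = 12271512 + 3262623 − 1947792 = 13586343.
So draws with at least one of each: 20358520 − 13586343 = 6772177, probability 6772177/20358520.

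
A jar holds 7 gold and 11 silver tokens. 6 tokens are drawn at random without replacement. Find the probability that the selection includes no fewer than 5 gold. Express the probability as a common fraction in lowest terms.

1/78

Total selections: C(18,6) = 18564.
Favorable selections (no fewer than 5 gold): C(7,5)·C(11,1) + C(7,6)·C(11,0) = 231 + 7 = 238.
Probability = 238/18564 = 1/78.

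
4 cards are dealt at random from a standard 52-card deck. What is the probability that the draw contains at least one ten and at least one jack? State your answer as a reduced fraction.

There are C(52,4) = 270725 possible draws.
By inclusion-exclusion on the complements, draws missing all tens or all jacks: C(48,4) + C(48,4) − C(44,4) = 194580 + 194580 − 135751 = 253409.
So draws with at least one of each: 270725 − 253409 = 17316, probability 17316/270725 = 1332/20825.

1332/20825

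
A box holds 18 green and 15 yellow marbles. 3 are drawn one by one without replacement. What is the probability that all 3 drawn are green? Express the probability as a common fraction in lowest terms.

Multiply the conditional probabilities at each draw: 18/33 · 17/32 · 16/31 = 4896/32736 = 51/341.

51/341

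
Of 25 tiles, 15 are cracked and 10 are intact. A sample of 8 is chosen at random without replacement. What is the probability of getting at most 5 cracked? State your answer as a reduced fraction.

Total selections: C(25,8) = 1081575.
Favorable selections (at most 5 cracked): C(15,0)·C(10,8) + C(15,1)·C(10,7) + C(15,2)·C(10,6) + C(15,3)·C(10,5) + C(15,4)·C(10,4) + C(15,5)·C(10,3) = 45 + 1800 + 22050 + 114660 + 286650 + 360360 = 785565.
Probability = 785565/1081575 = 69/95.

69/95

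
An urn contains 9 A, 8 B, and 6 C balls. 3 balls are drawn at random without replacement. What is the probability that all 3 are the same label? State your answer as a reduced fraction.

There are C(23,3) = 1771 ways to draw 3 balls.
All same label: C(9,3) + C(8,3) + C(6,3) = 84 + 56 + 20 = 160.
Probability = 160/1771.

160/1771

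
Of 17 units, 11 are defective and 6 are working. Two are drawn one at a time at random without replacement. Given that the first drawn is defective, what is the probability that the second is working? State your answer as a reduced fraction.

3/8

After removing one defective, 16 remain: 10 defective and 6 working.
So the probability the next is working is 6/16 = 3/8.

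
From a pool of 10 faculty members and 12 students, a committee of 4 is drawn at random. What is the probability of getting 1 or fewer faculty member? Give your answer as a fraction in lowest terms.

There are C(22,4) = 7315 ways to choose the 4.
Favorable selections (1 or fewer faculty member): C(10,0)·C(12,4) + C(10,1)·C(12,3) = 495 + 2200 = 2695.
Probability = 2695/7315 = 7/19.

7/19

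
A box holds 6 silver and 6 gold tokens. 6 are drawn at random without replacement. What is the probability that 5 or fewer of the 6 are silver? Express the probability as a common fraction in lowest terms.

There are C(12,6) = 924 ways to choose the 6.
The complement is exactly 6 silver: C(6,6)·C(6,0) = 1.
Probability = 1 − 1/924 = 923/924.

923/924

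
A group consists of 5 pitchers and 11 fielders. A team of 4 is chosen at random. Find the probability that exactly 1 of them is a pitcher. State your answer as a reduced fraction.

165/364

The sample space is all 4-subsets of the 16: C(16,4) = 1820.
Selections with exactly 1 pitcher: choose 1 of the 5 pitchers and 3 of the 11 fielders, C(5,1)·C(11,3) = 5·165 = 825.
Probability = 825/1820 = 165/364.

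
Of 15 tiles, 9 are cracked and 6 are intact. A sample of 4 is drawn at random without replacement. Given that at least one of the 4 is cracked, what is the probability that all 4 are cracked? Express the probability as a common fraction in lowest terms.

7/75

Work in counts. Selections with at least one cracked: C(15,4) − C(6,4) = 1365 − 15 = 1350.
Of those, selections where all 4 are cracked: C(9,4) = 126.
Conditional probability = 126/1350 = 7/75.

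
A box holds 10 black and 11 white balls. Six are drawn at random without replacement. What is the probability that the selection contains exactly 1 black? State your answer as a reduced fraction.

The sample space is all 6-subsets of the 21: C(21,6) = 54264.
Selections with exactly 1 black: choose 1 of the 10 black and 5 of the 11 white, C(10,1)·C(11,5) = 10·462 = 4620.
Probability = 4620/54264 = 55/646.

55/646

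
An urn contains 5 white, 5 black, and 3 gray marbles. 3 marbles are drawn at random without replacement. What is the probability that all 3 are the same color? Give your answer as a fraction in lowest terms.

21/286

There are C(13,3) = 286 ways to draw 3 marbles.
All same color: C(5,3) + C(5,3) + C(3,3) = 10 + 10 + 1 = 21.
Probability = 21/286.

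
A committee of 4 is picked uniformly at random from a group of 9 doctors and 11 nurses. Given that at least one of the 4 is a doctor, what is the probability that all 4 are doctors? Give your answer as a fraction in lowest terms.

Work in counts. Selections with at least one doctor: C(20,4) − C(11,4) = 4845 − 330 = 4515.
Of those, selections where all 4 are doctors: C(9,4) = 126.
Conditional probability = 126/4515 = 6/215.

6/215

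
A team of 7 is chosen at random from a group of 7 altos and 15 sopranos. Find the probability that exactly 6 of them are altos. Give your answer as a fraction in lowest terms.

35/56848

There are C(22,7) = 170544 ways to choose 7 from 22.
Selections with exactly 6 altos: choose 6 of the 7 altos and 1 of the 15 sopranos, C(7,6)·C(15,1) = 7·15 = 105.
Probability = 105/170544 = 35/56848.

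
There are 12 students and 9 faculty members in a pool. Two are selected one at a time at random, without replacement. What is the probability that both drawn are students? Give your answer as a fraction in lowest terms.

11/35

Multiply the conditional probabilities at each draw: 12/21 · 11/20 = 132/420 = 11/35.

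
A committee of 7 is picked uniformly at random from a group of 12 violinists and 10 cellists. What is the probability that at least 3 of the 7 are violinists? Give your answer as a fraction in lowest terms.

573/646

There are C(22,7) = 170544 ways to choose the 7.
Count the complement (fewer than 3 violinists): C(12,0)·C(10,7) + C(12,1)·C(10,6) + C(12,2)·C(10,5) = 120 + 2520 + 16632 = 19272.
Probability = 1 − 19272/170544 = 151272/170544 = 573/646.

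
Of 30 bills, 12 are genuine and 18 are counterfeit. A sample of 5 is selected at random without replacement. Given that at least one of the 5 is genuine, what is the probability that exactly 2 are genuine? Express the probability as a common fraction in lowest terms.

2992/7441

Work in counts. Selections with at least one genuine: C(30,5) − C(18,5) = 142506 − 8568 = 133938.
Of those, selections where exactly 2 are genuine: C(12,2)·C(18,3) = 66·816 = 53856.
Conditional probability = 53856/133938 = 2992/7441.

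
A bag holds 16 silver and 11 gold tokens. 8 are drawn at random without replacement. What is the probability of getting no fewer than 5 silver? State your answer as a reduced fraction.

202/345

There are C(27,8) = 2220075 ways to choose the 8.
Favorable selections (no fewer than 5 silver): C(16,5)·C(11,3) + C(16,6)·C(11,2) + C(16,7)·C(11,1) + C(16,8)·C(11,0) = 720720 + 440440 + 125840 + 12870 = 1299870.
Probability = 1299870/2220075 = 202/345.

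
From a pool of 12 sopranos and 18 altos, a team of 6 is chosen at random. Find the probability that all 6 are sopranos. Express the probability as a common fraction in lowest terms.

44/28275

There are C(30,6) = 593775 possible selections.
Selections with all sopranos: C(12,6) = 924.
Probability = 924/593775 = 44/28275.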